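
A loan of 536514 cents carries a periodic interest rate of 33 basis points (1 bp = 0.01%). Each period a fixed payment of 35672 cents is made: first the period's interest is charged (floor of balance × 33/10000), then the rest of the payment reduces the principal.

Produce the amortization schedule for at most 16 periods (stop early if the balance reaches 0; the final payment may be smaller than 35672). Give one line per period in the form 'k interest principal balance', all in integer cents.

1 1770 33902 502612
2 1658 34014 468598
3 1546 34126 434472
4 1433 34239 400233
5 1320 34352 365881
6 1207 34465 331416
7 1093 34579 296837
8 979 34693 262144
9 865 34807 227337
10 750 34922 192415
11 634 35038 157377
12 519 35153 122224
13 403 35269 86955
14 286 35386 51569
15 170 35502 16067
16 53 16067 0

1. interest=⌊536514·33/10000⌋=1770; principal=35672-1770=33902; balance=536514-33902=502612
2. interest=⌊502612·33/10000⌋=1658; principal=35672-1658=34014; balance=502612-34014=468598
3. interest=⌊468598·33/10000⌋=1546; principal=35672-1546=34126; balance=468598-34126=434472
4. interest=⌊434472·33/10000⌋=1433; principal=35672-1433=34239; balance=434472-34239=400233
5. interest=⌊400233·33/10000⌋=1320; principal=35672-1320=34352; balance=400233-34352=365881
6. interest=⌊365881·33/10000⌋=1207; principal=35672-1207=34465; balance=365881-34465=331416
7. interest=⌊331416·33/10000⌋=1093; principal=35672-1093=34579; balance=331416-34579=296837
8. interest=⌊296837·33/10000⌋=979; principal=35672-979=34693; balance=296837-34693=262144
9. interest=⌊262144·33/10000⌋=865; principal=35672-865=34807; balance=262144-34807=227337
10. interest=⌊227337·33/10000⌋=750; principal=35672-750=34922; balance=227337-34922=192415
11. interest=⌊192415·33/10000⌋=634; principal=35672-634=35038; balance=192415-35038=157377
12. interest=⌊157377·33/10000⌋=519; principal=35672-519=35153; balance=157377-35153=122224
13. interest=⌊122224·33/10000⌋=403; principal=35672-403=35269; balance=122224-35269=86955
14. interest=⌊86955·33/10000⌋=286; principal=35672-286=35386; balance=86955-35386=51569
15. interest=⌊51569·33/10000⌋=170; principal=35672-170=35502; balance=51569-35502=16067
16. interest=⌊16067·33/10000⌋=53; principal=min(35672-53,16067)=16067; balance=16067-16067=0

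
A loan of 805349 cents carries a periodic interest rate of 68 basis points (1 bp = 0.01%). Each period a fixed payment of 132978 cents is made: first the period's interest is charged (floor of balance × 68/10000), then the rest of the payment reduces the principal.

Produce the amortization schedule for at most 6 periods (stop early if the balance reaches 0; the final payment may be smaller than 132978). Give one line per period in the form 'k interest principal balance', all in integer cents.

1 5476 127502 677847
2 4609 128369 549478
3 3736 129242 420236
4 2857 130121 290115
5 1972 131006 159109
6 1081 131897 27212

1. interest=⌊805349·68/10000⌋=5476; principal=132978-5476=127502; balance=805349-127502=677847
2. interest=⌊677847·68/10000⌋=4609; principal=132978-4609=128369; balance=677847-128369=549478
3. interest=⌊549478·68/10000⌋=3736; principal=132978-3736=129242; balance=549478-129242=420236
4. interest=⌊420236·68/10000⌋=2857; principal=132978-2857=130121; balance=420236-130121=290115
5. interest=⌊290115·68/10000⌋=1972; principal=132978-1972=131006; balance=290115-131006=159109
6. interest=⌊159109·68/10000⌋=1081; principal=132978-1081=131897; balance=159109-131897=27212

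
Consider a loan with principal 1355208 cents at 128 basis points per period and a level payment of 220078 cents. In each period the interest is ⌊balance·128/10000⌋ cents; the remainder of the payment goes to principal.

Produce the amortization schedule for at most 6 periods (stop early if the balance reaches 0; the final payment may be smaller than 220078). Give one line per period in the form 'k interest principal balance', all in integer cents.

1 17346 202732 1152476
2 14751 205327 947149
3 12123 207955 739194
4 9461 210617 528577
5 6765 213313 315264
6 4035 216043 99221

1. interest=⌊1355208·128/10000⌋=17346; principal=220078-17346=202732; balance=1355208-202732=1152476
2. interest=⌊1152476·128/10000⌋=14751; principal=220078-14751=205327; balance=1152476-205327=947149
3. interest=⌊947149·128/10000⌋=12123; principal=220078-12123=207955; balance=947149-207955=739194
4. interest=⌊739194·128/10000⌋=9461; principal=220078-9461=210617; balance=739194-210617=528577
5. interest=⌊528577·128/10000⌋=6765; principal=220078-6765=213313; balance=528577-213313=315264
6. interest=⌊315264·128/10000⌋=4035; principal=220078-4035=216043; balance=315264-216043=99221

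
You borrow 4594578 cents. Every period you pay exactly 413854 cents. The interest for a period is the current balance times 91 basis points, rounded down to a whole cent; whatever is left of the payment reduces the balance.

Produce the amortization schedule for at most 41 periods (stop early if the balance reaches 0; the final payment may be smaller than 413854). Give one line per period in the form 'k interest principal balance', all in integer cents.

1 41810 372044 4222534
2 38425 375429 3847105
3 35008 378846 3468259
4 31561 382293 3085966
5 28082 385772 2700194
6 24571 389283 2310911
7 21029 392825 1918086
8 17454 396400 1521686
9 13847 400007 1121679
10 10207 403647 718032
11 6534 407320 310712
12 2827 310712 0

1. interest=⌊4594578·91/10000⌋=41810; principal=413854-41810=372044; balance=4594578-372044=4222534
2. interest=⌊4222534·91/10000⌋=38425; principal=413854-38425=375429; balance=4222534-375429=3847105
3. interest=⌊3847105·91/10000⌋=35008; principal=413854-35008=378846; balance=3847105-378846=3468259
4. interest=⌊3468259·91/10000⌋=31561; principal=413854-31561=382293; balance=3468259-382293=3085966
5. interest=⌊3085966·91/10000⌋=28082; principal=413854-28082=385772; balance=3085966-385772=2700194
6. interest=⌊2700194·91/10000⌋=24571; principal=413854-24571=389283; balance=2700194-389283=2310911
7. interest=⌊2310911·91/10000⌋=21029; principal=413854-21029=392825; balance=2310911-392825=1918086
8. interest=⌊1918086·91/10000⌋=17454; principal=413854-17454=396400; balance=1918086-396400=1521686
9. interest=⌊1521686·91/10000⌋=13847; principal=413854-13847=400007; balance=1521686-400007=1121679
10. interest=⌊1121679·91/10000⌋=10207; principal=413854-10207=403647; balance=1121679-403647=718032
11. interest=⌊718032·91/10000⌋=6534; principal=413854-6534=407320; balance=718032-407320=310712
12. interest=⌊310712·91/10000⌋=2827; principal=min(413854-2827,310712)=310712; balance=310712-310712=0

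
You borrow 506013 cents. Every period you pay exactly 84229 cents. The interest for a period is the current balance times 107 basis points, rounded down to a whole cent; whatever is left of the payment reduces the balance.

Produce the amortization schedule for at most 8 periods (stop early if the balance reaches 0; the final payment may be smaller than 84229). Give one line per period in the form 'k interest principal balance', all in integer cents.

1 5414 78815 427198
2 4571 79658 347540
3 3718 80511 267029
4 2857 81372 185657
5 1986 82243 103414
6 1106 83123 20291
7 217 20291 0

1. interest=⌊506013·107/10000⌋=5414; principal=84229-5414=78815; balance=506013-78815=427198
2. interest=⌊427198·107/10000⌋=4571; principal=84229-4571=79658; balance=427198-79658=347540
3. interest=⌊347540·107/10000⌋=3718; principal=84229-3718=80511; balance=347540-80511=267029
4. interest=⌊267029·107/10000⌋=2857; principal=84229-2857=81372; balance=267029-81372=185657
5. interest=⌊185657·107/10000⌋=1986; principal=84229-1986=82243; balance=185657-82243=103414
6. interest=⌊103414·107/10000⌋=1106; principal=84229-1106=83123; balance=103414-83123=20291
7. interest=⌊20291·107/10000⌋=217; principal=min(84229-217,20291)=20291; balance=20291-20291=0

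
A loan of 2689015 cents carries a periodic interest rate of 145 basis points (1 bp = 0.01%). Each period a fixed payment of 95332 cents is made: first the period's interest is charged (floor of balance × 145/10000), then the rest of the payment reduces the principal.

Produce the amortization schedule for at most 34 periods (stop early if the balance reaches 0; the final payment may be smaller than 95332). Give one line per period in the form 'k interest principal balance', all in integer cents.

1 38990 56342 2632673
2 38173 57159 2575514
3 37344 57988 2517526
4 36504 58828 2458698
5 35651 59681 2399017
6 34785 60547 2338470
7 33907 61425 2277045
8 33017 62315 2214730
9 32113 63219 2151511
10 31196 64136 2087375
11 30266 65066 2022309
12 29323 66009 1956300
13 28366 66966 1889334
14 27395 67937 1821397
15 26410 68922 1752475
16 25410 69922 1682553
17 24397 70935 1611618
18 23368 71964 1539654
19 22324 73008 1466646
20 21266 74066 1392580
21 20192 75140 1317440
22 19102 76230 1241210
23 17997 77335 1163875
24 16876 78456 1085419
25 15738 79594 1005825
26 14584 80748 925077
27 13413 81919 843158
28 12225 83107 760051
29 11020 84312 675739
30 9798 85534 590205
31 8557 86775 503430
32 7299 88033 415397
33 6023 89309 326088
34 4728 90604 235484

1. interest=⌊2689015·145/10000⌋=38990; principal=95332-38990=56342; balance=2689015-56342=2632673
2. interest=⌊2632673·145/10000⌋=38173; principal=95332-38173=57159; balance=2632673-57159=2575514
3. interest=⌊2575514·145/10000⌋=37344; principal=95332-37344=57988; balance=2575514-57988=2517526
4. interest=⌊2517526·145/10000⌋=36504; principal=95332-36504=58828; balance=2517526-58828=2458698
5. interest=⌊2458698·145/10000⌋=35651; principal=95332-35651=59681; balance=2458698-59681=2399017
6. interest=⌊2399017·145/10000⌋=34785; principal=95332-34785=60547; balance=2399017-60547=2338470
7. interest=⌊2338470·145/10000⌋=33907; principal=95332-33907=61425; balance=2338470-61425=2277045
8. interest=⌊2277045·145/10000⌋=33017; principal=95332-33017=62315; balance=2277045-62315=2214730
9. interest=⌊2214730·145/10000⌋=32113; principal=95332-32113=63219; balance=2214730-63219=2151511
10. interest=⌊2151511·145/10000⌋=31196; principal=95332-31196=64136; balance=2151511-64136=2087375
11. interest=⌊2087375·145/10000⌋=30266; principal=95332-30266=65066; balance=2087375-65066=2022309
12. interest=⌊2022309·145/10000⌋=29323; principal=95332-29323=66009; balance=2022309-66009=1956300
13. interest=⌊1956300·145/10000⌋=28366; principal=95332-28366=66966; balance=1956300-66966=1889334
14. interest=⌊1889334·145/10000⌋=27395; principal=95332-27395=67937; balance=1889334-67937=1821397
15. interest=⌊1821397·145/10000⌋=26410; principal=95332-26410=68922; balance=1821397-68922=1752475
16. interest=⌊1752475·145/10000⌋=25410; principal=95332-25410=69922; balance=1752475-69922=1682553
17. interest=⌊1682553·145/10000⌋=24397; principal=95332-24397=70935; balance=1682553-70935=1611618
18. interest=⌊1611618·145/10000⌋=23368; principal=95332-23368=71964; balance=1611618-71964=1539654
19. interest=⌊1539654·145/10000⌋=22324; principal=95332-22324=73008; balance=1539654-73008=1466646
20. interest=⌊1466646·145/10000⌋=21266; principal=95332-21266=74066; balance=1466646-74066=1392580
21. interest=⌊1392580·145/10000⌋=20192; principal=95332-20192=75140; balance=1392580-75140=1317440
22. interest=⌊1317440·145/10000⌋=19102; principal=95332-19102=76230; balance=1317440-76230=1241210
23. interest=⌊1241210·145/10000⌋=17997; principal=95332-17997=77335; balance=1241210-77335=1163875
24. interest=⌊1163875·145/10000⌋=16876; principal=95332-16876=78456; balance=1163875-78456=1085419
25. interest=⌊1085419·145/10000⌋=15738; principal=95332-15738=79594; balance=1085419-79594=1005825
26. interest=⌊1005825·145/10000⌋=14584; principal=95332-14584=80748; balance=1005825-80748=925077
27. interest=⌊925077·145/10000⌋=13413; principal=95332-13413=81919; balance=925077-81919=843158
28. interest=⌊843158·145/10000⌋=12225; principal=95332-12225=83107; balance=843158-83107=760051
29. interest=⌊760051·145/10000⌋=11020; principal=95332-11020=84312; balance=760051-84312=675739
30. interest=⌊675739·145/10000⌋=9798; principal=95332-9798=85534; balance=675739-85534=590205
31. interest=⌊590205·145/10000⌋=8557; principal=95332-8557=86775; balance=590205-86775=503430
32. interest=⌊503430·145/10000⌋=7299; principal=95332-7299=88033; balance=503430-88033=415397
33. interest=⌊415397·145/10000⌋=6023; principal=95332-6023=89309; balance=415397-89309=326088
34. interest=⌊326088·145/10000⌋=4728; principal=95332-4728=90604; balance=326088-90604=235484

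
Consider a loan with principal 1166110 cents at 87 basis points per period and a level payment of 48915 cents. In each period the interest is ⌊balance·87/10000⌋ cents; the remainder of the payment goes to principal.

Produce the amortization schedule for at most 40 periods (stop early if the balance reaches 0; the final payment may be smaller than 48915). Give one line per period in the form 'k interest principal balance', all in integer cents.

1. interest=⌊1166110·87/10000⌋=10145; principal=48915-10145=38770; balance=1166110-38770=1127340
2. interest=⌊1127340·87/10000⌋=9807; principal=48915-9807=39108; balance=1127340-39108=1088232
3. interest=⌊1088232·87/10000⌋=9467; principal=48915-9467=39448; balance=1088232-39448=1048784
4. interest=⌊1048784·87/10000⌋=9124; principal=48915-9124=39791; balance=1048784-39791=1008993
5. interest=⌊1008993·87/10000⌋=8778; principal=48915-8778=40137; balance=1008993-40137=968856
6. interest=⌊968856·87/10000⌋=8429; principal=48915-8429=40486; balance=968856-40486=928370
7. interest=⌊928370·87/10000⌋=8076; principal=48915-8076=40839; balance=928370-40839=887531
8. interest=⌊887531·87/10000⌋=7721; principal=48915-7721=41194; balance=887531-41194=846337
9. interest=⌊846337·87/10000⌋=7363; principal=48915-7363=41552; balance=846337-41552=804785
10. interest=⌊804785·87/10000⌋=7001; principal=48915-7001=41914; balance=804785-41914=762871
11. interest=⌊762871·87/10000⌋=6636; principal=48915-6636=42279; balance=762871-42279=720592
12. interest=⌊720592·87/10000⌋=6269; principal=48915-6269=42646; balance=720592-42646=677946
13. interest=⌊677946·87/10000⌋=5898; principal=48915-5898=43017; balance=677946-43017=634929
14. interest=⌊634929·87/10000⌋=5523; principal=48915-5523=43392; balance=634929-43392=591537
15. interest=⌊591537·87/10000⌋=5146; principal=48915-5146=43769; balance=591537-43769=547768
16. interest=⌊547768·87/10000⌋=4765; principal=48915-4765=44150; balance=547768-44150=503618
17. interest=⌊503618·87/10000⌋=4381; principal=48915-4381=44534; balance=503618-44534=459084
18. interest=⌊459084·87/10000⌋=3994; principal=48915-3994=44921; balance=459084-44921=414163
19. interest=⌊414163·87/10000⌋=3603; principal=48915-3603=45312; balance=414163-45312=368851
20. interest=⌊368851·87/10000⌋=3209; principal=48915-3209=45706; balance=368851-45706=323145
21. interest=⌊323145·87/10000⌋=2811; principal=48915-2811=46104; balance=323145-46104=277041
22. interest=⌊277041·87/10000⌋=2410; principal=48915-2410=46505; balance=277041-46505=230536
23. interest=⌊230536·87/10000⌋=2005; principal=48915-2005=46910; balance=230536-46910=183626
24. interest=⌊183626·87/10000⌋=1597; principal=48915-1597=47318; balance=183626-47318=136308
25. interest=⌊136308·87/10000⌋=1185; principal=48915-1185=47730; balance=136308-47730=88578
26. interest=⌊88578·87/10000⌋=770; principal=48915-770=48145; balance=88578-48145=40433
27. interest=⌊40433·87/10000⌋=351; principal=min(48915-351,40433)=40433; balance=40433-40433=0

1 10145 38770 1127340
2 9807 39108 1088232
3 9467 39448 1048784
4 9124 39791 1008993
5 8778 40137 968856
6 8429 40486 928370
7 8076 40839 887531
8 7721 41194 846337
9 7363 41552 804785
10 7001 41914 762871
11 6636 42279 720592
12 6269 42646 677946
13 5898 43017 634929
14 5523 43392 591537
15 5146 43769 547768
16 4765 44150 503618
17 4381 44534 459084
18 3994 44921 414163
19 3603 45312 368851
20 3209 45706 323145
21 2811 46104 277041
22 2410 46505 230536
23 2005 46910 183626
24 1597 47318 136308
25 1185 47730 88578
26 770 48145 40433
27 351 40433 0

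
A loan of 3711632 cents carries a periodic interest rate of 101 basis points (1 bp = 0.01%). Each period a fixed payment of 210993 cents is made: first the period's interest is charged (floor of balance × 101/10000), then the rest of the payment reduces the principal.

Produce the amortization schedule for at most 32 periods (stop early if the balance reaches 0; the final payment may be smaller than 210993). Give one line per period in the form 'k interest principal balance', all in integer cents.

1 37487 173506 3538126
2 35735 175258 3362868
3 33964 177029 3185839
4 32176 178817 3007022
5 30370 180623 2826399
6 28546 182447 2643952
7 26703 184290 2459662
8 24842 186151 2273511
9 22962 188031 2085480
10 21063 189930 1895550
11 19145 191848 1703702
12 17207 193786 1509916
13 15250 195743 1314173
14 13273 197720 1116453
15 11276 199717 916736
16 9259 201734 715002
17 7221 203772 511230
18 5163 205830 305400
19 3084 207909 97491
20 984 97491 0

1. interest=⌊3711632·101/10000⌋=37487; principal=210993-37487=173506; balance=3711632-173506=3538126
2. interest=⌊3538126·101/10000⌋=35735; principal=210993-35735=175258; balance=3538126-175258=3362868
3. interest=⌊3362868·101/10000⌋=33964; principal=210993-33964=177029; balance=3362868-177029=3185839
4. interest=⌊3185839·101/10000⌋=32176; principal=210993-32176=178817; balance=3185839-178817=3007022
5. interest=⌊3007022·101/10000⌋=30370; principal=210993-30370=180623; balance=3007022-180623=2826399
6. interest=⌊2826399·101/10000⌋=28546; principal=210993-28546=182447; balance=2826399-182447=2643952
7. interest=⌊2643952·101/10000⌋=26703; principal=210993-26703=184290; balance=2643952-184290=2459662
8. interest=⌊2459662·101/10000⌋=24842; principal=210993-24842=186151; balance=2459662-186151=2273511
9. interest=⌊2273511·101/10000⌋=22962; principal=210993-22962=188031; balance=2273511-188031=2085480
10. interest=⌊2085480·101/10000⌋=21063; principal=210993-21063=189930; balance=2085480-189930=1895550
11. interest=⌊1895550·101/10000⌋=19145; principal=210993-19145=191848; balance=1895550-191848=1703702
12. interest=⌊1703702·101/10000⌋=17207; principal=210993-17207=193786; balance=1703702-193786=1509916
13. interest=⌊1509916·101/10000⌋=15250; principal=210993-15250=195743; balance=1509916-195743=1314173
14. interest=⌊1314173·101/10000⌋=13273; principal=210993-13273=197720; balance=1314173-197720=1116453
15. interest=⌊1116453·101/10000⌋=11276; principal=210993-11276=199717; balance=1116453-199717=916736
16. interest=⌊916736·101/10000⌋=9259; principal=210993-9259=201734; balance=916736-201734=715002
17. interest=⌊715002·101/10000⌋=7221; principal=210993-7221=203772; balance=715002-203772=511230
18. interest=⌊511230·101/10000⌋=5163; principal=210993-5163=205830; balance=511230-205830=305400
19. interest=⌊305400·101/10000⌋=3084; principal=210993-3084=207909; balance=305400-207909=97491
20. interest=⌊97491·101/10000⌋=984; principal=min(210993-984,97491)=97491; balance=97491-97491=0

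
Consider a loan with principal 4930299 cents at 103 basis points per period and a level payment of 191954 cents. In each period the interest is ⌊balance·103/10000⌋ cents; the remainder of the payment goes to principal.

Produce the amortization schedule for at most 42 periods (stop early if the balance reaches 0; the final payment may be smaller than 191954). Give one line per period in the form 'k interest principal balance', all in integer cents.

1. interest=⌊4930299·103/10000⌋=50782; principal=191954-50782=141172; balance=4930299-141172=4789127
2. interest=⌊4789127·103/10000⌋=49328; principal=191954-49328=142626; balance=4789127-142626=4646501
3. interest=⌊4646501·103/10000⌋=47858; principal=191954-47858=144096; balance=4646501-144096=4502405
4. interest=⌊4502405·103/10000⌋=46374; principal=191954-46374=145580; balance=4502405-145580=4356825
5. interest=⌊4356825·103/10000⌋=44875; principal=191954-44875=147079; balance=4356825-147079=4209746
6. interest=⌊4209746·103/10000⌋=43360; principal=191954-43360=148594; balance=4209746-148594=4061152
7. interest=⌊4061152·103/10000⌋=41829; principal=191954-41829=150125; balance=4061152-150125=3911027
8. interest=⌊3911027·103/10000⌋=40283; principal=191954-40283=151671; balance=3911027-151671=3759356
9. interest=⌊3759356·103/10000⌋=38721; principal=191954-38721=153233; balance=3759356-153233=3606123
10. interest=⌊3606123·103/10000⌋=37143; principal=191954-37143=154811; balance=3606123-154811=3451312
11. interest=⌊3451312·103/10000⌋=35548; principal=191954-35548=156406; balance=3451312-156406=3294906
12. interest=⌊3294906·103/10000⌋=33937; principal=191954-33937=158017; balance=3294906-158017=3136889
13. interest=⌊3136889·103/10000⌋=32309; principal=191954-32309=159645; balance=3136889-159645=2977244
14. interest=⌊2977244·103/10000⌋=30665; principal=191954-30665=161289; balance=2977244-161289=2815955
15. interest=⌊2815955·103/10000⌋=29004; principal=191954-29004=162950; balance=2815955-162950=2653005
16. interest=⌊2653005·103/10000⌋=27325; principal=191954-27325=164629; balance=2653005-164629=2488376
17. interest=⌊2488376·103/10000⌋=25630; principal=191954-25630=166324; balance=2488376-166324=2322052
18. interest=⌊2322052·103/10000⌋=23917; principal=191954-23917=168037; balance=2322052-168037=2154015
19. interest=⌊2154015·103/10000⌋=22186; principal=191954-22186=169768; balance=2154015-169768=1984247
20. interest=⌊1984247·103/10000⌋=20437; principal=191954-20437=171517; balance=1984247-171517=1812730
21. interest=⌊1812730·103/10000⌋=18671; principal=191954-18671=173283; balance=1812730-173283=1639447
22. interest=⌊1639447·103/10000⌋=16886; principal=191954-16886=175068; balance=1639447-175068=1464379
23. interest=⌊1464379·103/10000⌋=15083; principal=191954-15083=176871; balance=1464379-176871=1287508
24. interest=⌊1287508·103/10000⌋=13261; principal=191954-13261=178693; balance=1287508-178693=1108815
25. interest=⌊1108815·103/10000⌋=11420; principal=191954-11420=180534; balance=1108815-180534=928281
26. interest=⌊928281·103/10000⌋=9561; principal=191954-9561=182393; balance=928281-182393=745888
27. interest=⌊745888·103/10000⌋=7682; principal=191954-7682=184272; balance=745888-184272=561616
28. interest=⌊561616·103/10000⌋=5784; principal=191954-5784=186170; balance=561616-186170=375446
29. interest=⌊375446·103/10000⌋=3867; principal=191954-3867=188087; balance=375446-188087=187359
30. interest=⌊187359·103/10000⌋=1929; principal=min(191954-1929,187359)=187359; balance=187359-187359=0

1 50782 141172 4789127
2 49328 142626 4646501
3 47858 144096 4502405
4 46374 145580 4356825
5 44875 147079 4209746
6 43360 148594 4061152
7 41829 150125 3911027
8 40283 151671 3759356
9 38721 153233 3606123
10 37143 154811 3451312
11 35548 156406 3294906
12 33937 158017 3136889
13 32309 159645 2977244
14 30665 161289 2815955
15 29004 162950 2653005
16 27325 164629 2488376
17 25630 166324 2322052
18 23917 168037 2154015
19 22186 169768 1984247
20 20437 171517 1812730
21 18671 173283 1639447
22 16886 175068 1464379
23 15083 176871 1287508
24 13261 178693 1108815
25 11420 180534 928281
26 9561 182393 745888
27 7682 184272 561616
28 5784 186170 375446
29 3867 188087 187359
30 1929 187359 0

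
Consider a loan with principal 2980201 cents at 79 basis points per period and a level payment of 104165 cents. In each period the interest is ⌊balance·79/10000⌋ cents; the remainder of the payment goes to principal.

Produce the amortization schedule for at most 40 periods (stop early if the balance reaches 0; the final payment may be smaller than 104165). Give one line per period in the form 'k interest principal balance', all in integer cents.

1. interest=⌊2980201·79/10000⌋=23543; principal=104165-23543=80622; balance=2980201-80622=2899579
2. interest=⌊2899579·79/10000⌋=22906; principal=104165-22906=81259; balance=2899579-81259=2818320
3. interest=⌊2818320·79/10000⌋=22264; principal=104165-22264=81901; balance=2818320-81901=2736419
4. interest=⌊2736419·79/10000⌋=21617; principal=104165-21617=82548; balance=2736419-82548=2653871
5. interest=⌊2653871·79/10000⌋=20965; principal=104165-20965=83200; balance=2653871-83200=2570671
6. interest=⌊2570671·79/10000⌋=20308; principal=104165-20308=83857; balance=2570671-83857=2486814
7. interest=⌊2486814·79/10000⌋=19645; principal=104165-19645=84520; balance=2486814-84520=2402294
8. interest=⌊2402294·79/10000⌋=18978; principal=104165-18978=85187; balance=2402294-85187=2317107
9. interest=⌊2317107·79/10000⌋=18305; principal=104165-18305=85860; balance=2317107-85860=2231247
10. interest=⌊2231247·79/10000⌋=17626; principal=104165-17626=86539; balance=2231247-86539=2144708
11. interest=⌊2144708·79/10000⌋=16943; principal=104165-16943=87222; balance=2144708-87222=2057486
12. interest=⌊2057486·79/10000⌋=16254; principal=104165-16254=87911; balance=2057486-87911=1969575
13. interest=⌊1969575·79/10000⌋=15559; principal=104165-15559=88606; balance=1969575-88606=1880969
14. interest=⌊1880969·79/10000⌋=14859; principal=104165-14859=89306; balance=1880969-89306=1791663
15. interest=⌊1791663·79/10000⌋=14154; principal=104165-14154=90011; balance=1791663-90011=1701652
16. interest=⌊1701652·79/10000⌋=13443; principal=104165-13443=90722; balance=1701652-90722=1610930
17. interest=⌊1610930·79/10000⌋=12726; principal=104165-12726=91439; balance=1610930-91439=1519491
18. interest=⌊1519491·79/10000⌋=12003; principal=104165-12003=92162; balance=1519491-92162=1427329
19. interest=⌊1427329·79/10000⌋=11275; principal=104165-11275=92890; balance=1427329-92890=1334439
20. interest=⌊1334439·79/10000⌋=10542; principal=104165-10542=93623; balance=1334439-93623=1240816
21. interest=⌊1240816·79/10000⌋=9802; principal=104165-9802=94363; balance=1240816-94363=1146453
22. interest=⌊1146453·79/10000⌋=9056; principal=104165-9056=95109; balance=1146453-95109=1051344
23. interest=⌊1051344·79/10000⌋=8305; principal=104165-8305=95860; balance=1051344-95860=955484
24. interest=⌊955484·79/10000⌋=7548; principal=104165-7548=96617; balance=955484-96617=858867
25. interest=⌊858867·79/10000⌋=6785; principal=104165-6785=97380; balance=858867-97380=761487
26. interest=⌊761487·79/10000⌋=6015; principal=104165-6015=98150; balance=761487-98150=663337
27. interest=⌊663337·79/10000⌋=5240; principal=104165-5240=98925; balance=663337-98925=564412
28. interest=⌊564412·79/10000⌋=4458; principal=104165-4458=99707; balance=564412-99707=464705
29. interest=⌊464705·79/10000⌋=3671; principal=104165-3671=100494; balance=464705-100494=364211
30. interest=⌊364211·79/10000⌋=2877; principal=104165-2877=101288; balance=364211-101288=262923
31. interest=⌊262923·79/10000⌋=2077; principal=104165-2077=102088; balance=262923-102088=160835
32. interest=⌊160835·79/10000⌋=1270; principal=104165-1270=102895; balance=160835-102895=57940
33. interest=⌊57940·79/10000⌋=457; principal=min(104165-457,57940)=57940; balance=57940-57940=0

1 23543 80622 2899579
2 22906 81259 2818320
3 22264 81901 2736419
4 21617 82548 2653871
5 20965 83200 2570671
6 20308 83857 2486814
7 19645 84520 2402294
8 18978 85187 2317107
9 18305 85860 2231247
10 17626 86539 2144708
11 16943 87222 2057486
12 16254 87911 1969575
13 15559 88606 1880969
14 14859 89306 1791663
15 14154 90011 1701652
16 13443 90722 1610930
17 12726 91439 1519491
18 12003 92162 1427329
19 11275 92890 1334439
20 10542 93623 1240816
21 9802 94363 1146453
22 9056 95109 1051344
23 8305 95860 955484
24 7548 96617 858867
25 6785 97380 761487
26 6015 98150 663337
27 5240 98925 564412
28 4458 99707 464705
29 3671 100494 364211
30 2877 101288 262923
31 2077 102088 160835
32 1270 102895 57940
33 457 57940 0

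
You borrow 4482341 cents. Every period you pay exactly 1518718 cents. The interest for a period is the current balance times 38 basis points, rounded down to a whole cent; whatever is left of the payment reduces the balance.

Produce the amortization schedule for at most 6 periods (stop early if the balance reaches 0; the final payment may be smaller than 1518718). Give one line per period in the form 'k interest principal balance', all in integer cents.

1. interest=⌊4482341·38/10000⌋=17032; principal=1518718-17032=1501686; balance=4482341-1501686=2980655
2. interest=⌊2980655·38/10000⌋=11326; principal=1518718-11326=1507392; balance=2980655-1507392=1473263
3. interest=⌊1473263·38/10000⌋=5598; principal=min(1518718-5598,1473263)=1473263; balance=1473263-1473263=0

1 17032 1501686 2980655
2 11326 1507392 1473263
3 5598 1473263 0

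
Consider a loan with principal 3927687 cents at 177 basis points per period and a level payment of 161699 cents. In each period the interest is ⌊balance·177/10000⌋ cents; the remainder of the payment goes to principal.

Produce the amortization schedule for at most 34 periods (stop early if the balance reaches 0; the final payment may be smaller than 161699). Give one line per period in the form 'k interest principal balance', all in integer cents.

1 69520 92179 3835508
2 67888 93811 3741697
3 66228 95471 3646226
4 64538 97161 3549065
5 62818 98881 3450184
6 61068 100631 3349553
7 59287 102412 3247141
8 57474 104225 3142916
9 55629 106070 3036846
10 53752 107947 2928899
11 51841 109858 2819041
12 49897 111802 2707239
13 47918 113781 2593458
14 45904 115795 2477663
15 43854 117845 2359818
16 41768 119931 2239887
17 39645 122054 2117833
18 37485 124214 1993619
19 35287 126412 1867207
20 33049 128650 1738557
21 30772 130927 1607630
22 28455 133244 1474386
23 26096 135603 1338783
24 23696 138003 1200780
25 21253 140446 1060334
26 18767 142932 917402
27 16238 145461 771941
28 13663 148036 623905
29 11043 150656 473249
30 8376 153323 319926
31 5662 156037 163889
32 2900 158799 5090
33 90 5090 0

1. interest=⌊3927687·177/10000⌋=69520; principal=161699-69520=92179; balance=3927687-92179=3835508
2. interest=⌊3835508·177/10000⌋=67888; principal=161699-67888=93811; balance=3835508-93811=3741697
3. interest=⌊3741697·177/10000⌋=66228; principal=161699-66228=95471; balance=3741697-95471=3646226
4. interest=⌊3646226·177/10000⌋=64538; principal=161699-64538=97161; balance=3646226-97161=3549065
5. interest=⌊3549065·177/10000⌋=62818; principal=161699-62818=98881; balance=3549065-98881=3450184
6. interest=⌊3450184·177/10000⌋=61068; principal=161699-61068=100631; balance=3450184-100631=3349553
7. interest=⌊3349553·177/10000⌋=59287; principal=161699-59287=102412; balance=3349553-102412=3247141
8. interest=⌊3247141·177/10000⌋=57474; principal=161699-57474=104225; balance=3247141-104225=3142916
9. interest=⌊3142916·177/10000⌋=55629; principal=161699-55629=106070; balance=3142916-106070=3036846
10. interest=⌊3036846·177/10000⌋=53752; principal=161699-53752=107947; balance=3036846-107947=2928899
11. interest=⌊2928899·177/10000⌋=51841; principal=161699-51841=109858; balance=2928899-109858=2819041
12. interest=⌊2819041·177/10000⌋=49897; principal=161699-49897=111802; balance=2819041-111802=2707239
13. interest=⌊2707239·177/10000⌋=47918; principal=161699-47918=113781; balance=2707239-113781=2593458
14. interest=⌊2593458·177/10000⌋=45904; principal=161699-45904=115795; balance=2593458-115795=2477663
15. interest=⌊2477663·177/10000⌋=43854; principal=161699-43854=117845; balance=2477663-117845=2359818
16. interest=⌊2359818·177/10000⌋=41768; principal=161699-41768=119931; balance=2359818-119931=2239887
17. interest=⌊2239887·177/10000⌋=39645; principal=161699-39645=122054; balance=2239887-122054=2117833
18. interest=⌊2117833·177/10000⌋=37485; principal=161699-37485=124214; balance=2117833-124214=1993619
19. interest=⌊1993619·177/10000⌋=35287; principal=161699-35287=126412; balance=1993619-126412=1867207
20. interest=⌊1867207·177/10000⌋=33049; principal=161699-33049=128650; balance=1867207-128650=1738557
21. interest=⌊1738557·177/10000⌋=30772; principal=161699-30772=130927; balance=1738557-130927=1607630
22. interest=⌊1607630·177/10000⌋=28455; principal=161699-28455=133244; balance=1607630-133244=1474386
23. interest=⌊1474386·177/10000⌋=26096; principal=161699-26096=135603; balance=1474386-135603=1338783
24. interest=⌊1338783·177/10000⌋=23696; principal=161699-23696=138003; balance=1338783-138003=1200780
25. interest=⌊1200780·177/10000⌋=21253; principal=161699-21253=140446; balance=1200780-140446=1060334
26. interest=⌊1060334·177/10000⌋=18767; principal=161699-18767=142932; balance=1060334-142932=917402
27. interest=⌊917402·177/10000⌋=16238; principal=161699-16238=145461; balance=917402-145461=771941
28. interest=⌊771941·177/10000⌋=13663; principal=161699-13663=148036; balance=771941-148036=623905
29. interest=⌊623905·177/10000⌋=11043; principal=161699-11043=150656; balance=623905-150656=473249
30. interest=⌊473249·177/10000⌋=8376; principal=161699-8376=153323; balance=473249-153323=319926
31. interest=⌊319926·177/10000⌋=5662; principal=161699-5662=156037; balance=319926-156037=163889
32. interest=⌊163889·177/10000⌋=2900; principal=161699-2900=158799; balance=163889-158799=5090
33. interest=⌊5090·177/10000⌋=90; principal=min(161699-90,5090)=5090; balance=5090-5090=0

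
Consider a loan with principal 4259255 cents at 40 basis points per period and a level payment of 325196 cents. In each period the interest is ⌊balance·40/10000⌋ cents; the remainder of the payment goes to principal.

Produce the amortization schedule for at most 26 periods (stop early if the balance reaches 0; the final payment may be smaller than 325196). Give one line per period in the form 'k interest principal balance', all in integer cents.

1. interest=⌊4259255·40/10000⌋=17037; principal=325196-17037=308159; balance=4259255-308159=3951096
2. interest=⌊3951096·40/10000⌋=15804; principal=325196-15804=309392; balance=3951096-309392=3641704
3. interest=⌊3641704·40/10000⌋=14566; principal=325196-14566=310630; balance=3641704-310630=3331074
4. interest=⌊3331074·40/10000⌋=13324; principal=325196-13324=311872; balance=3331074-311872=3019202
5. interest=⌊3019202·40/10000⌋=12076; principal=325196-12076=313120; balance=3019202-313120=2706082
6. interest=⌊2706082·40/10000⌋=10824; principal=325196-10824=314372; balance=2706082-314372=2391710
7. interest=⌊2391710·40/10000⌋=9566; principal=325196-9566=315630; balance=2391710-315630=2076080
8. interest=⌊2076080·40/10000⌋=8304; principal=325196-8304=316892; balance=2076080-316892=1759188
9. interest=⌊1759188·40/10000⌋=7036; principal=325196-7036=318160; balance=1759188-318160=1441028
10. interest=⌊1441028·40/10000⌋=5764; principal=325196-5764=319432; balance=1441028-319432=1121596
11. interest=⌊1121596·40/10000⌋=4486; principal=325196-4486=320710; balance=1121596-320710=800886
12. interest=⌊800886·40/10000⌋=3203; principal=325196-3203=321993; balance=800886-321993=478893
13. interest=⌊478893·40/10000⌋=1915; principal=325196-1915=323281; balance=478893-323281=155612
14. interest=⌊155612·40/10000⌋=622; principal=min(325196-622,155612)=155612; balance=155612-155612=0

1 17037 308159 3951096
2 15804 309392 3641704
3 14566 310630 3331074
4 13324 311872 3019202
5 12076 313120 2706082
6 10824 314372 2391710
7 9566 315630 2076080
8 8304 316892 1759188
9 7036 318160 1441028
10 5764 319432 1121596
11 4486 320710 800886
12 3203 321993 478893
13 1915 323281 155612
14 622 155612 0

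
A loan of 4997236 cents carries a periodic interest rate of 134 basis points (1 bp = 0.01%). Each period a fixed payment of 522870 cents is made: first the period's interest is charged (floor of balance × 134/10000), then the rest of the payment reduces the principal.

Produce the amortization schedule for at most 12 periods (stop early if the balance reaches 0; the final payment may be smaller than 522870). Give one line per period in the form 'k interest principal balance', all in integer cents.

1. interest=⌊4997236·134/10000⌋=66962; principal=522870-66962=455908; balance=4997236-455908=4541328
2. interest=⌊4541328·134/10000⌋=60853; principal=522870-60853=462017; balance=4541328-462017=4079311
3. interest=⌊4079311·134/10000⌋=54662; principal=522870-54662=468208; balance=4079311-468208=3611103
4. interest=⌊3611103·134/10000⌋=48388; principal=522870-48388=474482; balance=3611103-474482=3136621
5. interest=⌊3136621·134/10000⌋=42030; principal=522870-42030=480840; balance=3136621-480840=2655781
6. interest=⌊2655781·134/10000⌋=35587; principal=522870-35587=487283; balance=2655781-487283=2168498
7. interest=⌊2168498·134/10000⌋=29057; principal=522870-29057=493813; balance=2168498-493813=1674685
8. interest=⌊1674685·134/10000⌋=22440; principal=522870-22440=500430; balance=1674685-500430=1174255
9. interest=⌊1174255·134/10000⌋=15735; principal=522870-15735=507135; balance=1174255-507135=667120
10. interest=⌊667120·134/10000⌋=8939; principal=522870-8939=513931; balance=667120-513931=153189
11. interest=⌊153189·134/10000⌋=2052; principal=min(522870-2052,153189)=153189; balance=153189-153189=0

1 66962 455908 4541328
2 60853 462017 4079311
3 54662 468208 3611103
4 48388 474482 3136621
5 42030 480840 2655781
6 35587 487283 2168498
7 29057 493813 1674685
8 22440 500430 1174255
9 15735 507135 667120
10 8939 513931 153189
11 2052 153189 0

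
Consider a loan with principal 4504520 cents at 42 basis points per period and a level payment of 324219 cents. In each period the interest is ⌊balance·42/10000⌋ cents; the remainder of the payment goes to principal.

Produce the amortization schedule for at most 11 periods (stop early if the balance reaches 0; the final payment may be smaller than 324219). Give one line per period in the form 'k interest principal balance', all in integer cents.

1 18918 305301 4199219
2 17636 306583 3892636
3 16349 307870 3584766
4 15056 309163 3275603
5 13757 310462 2965141
6 12453 311766 2653375
7 11144 313075 2340300
8 9829 314390 2025910
9 8508 315711 1710199
10 7182 317037 1393162
11 5851 318368 1074794

1. interest=⌊4504520·42/10000⌋=18918; principal=324219-18918=305301; balance=4504520-305301=4199219
2. interest=⌊4199219·42/10000⌋=17636; principal=324219-17636=306583; balance=4199219-306583=3892636
3. interest=⌊3892636·42/10000⌋=16349; principal=324219-16349=307870; balance=3892636-307870=3584766
4. interest=⌊3584766·42/10000⌋=15056; principal=324219-15056=309163; balance=3584766-309163=3275603
5. interest=⌊3275603·42/10000⌋=13757; principal=324219-13757=310462; balance=3275603-310462=2965141
6. interest=⌊2965141·42/10000⌋=12453; principal=324219-12453=311766; balance=2965141-311766=2653375
7. interest=⌊2653375·42/10000⌋=11144; principal=324219-11144=313075; balance=2653375-313075=2340300
8. interest=⌊2340300·42/10000⌋=9829; principal=324219-9829=314390; balance=2340300-314390=2025910
9. interest=⌊2025910·42/10000⌋=8508; principal=324219-8508=315711; balance=2025910-315711=1710199
10. interest=⌊1710199·42/10000⌋=7182; principal=324219-7182=317037; balance=1710199-317037=1393162
11. interest=⌊1393162·42/10000⌋=5851; principal=324219-5851=318368; balance=1393162-318368=1074794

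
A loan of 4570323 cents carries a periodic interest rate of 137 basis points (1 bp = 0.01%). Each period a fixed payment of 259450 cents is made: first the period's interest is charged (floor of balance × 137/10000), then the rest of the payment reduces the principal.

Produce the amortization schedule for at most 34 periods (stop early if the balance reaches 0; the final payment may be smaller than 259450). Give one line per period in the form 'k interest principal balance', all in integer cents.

1. interest=⌊4570323·137/10000⌋=62613; principal=259450-62613=196837; balance=4570323-196837=4373486
2. interest=⌊4373486·137/10000⌋=59916; principal=259450-59916=199534; balance=4373486-199534=4173952
3. interest=⌊4173952·137/10000⌋=57183; principal=259450-57183=202267; balance=4173952-202267=3971685
4. interest=⌊3971685·137/10000⌋=54412; principal=259450-54412=205038; balance=3971685-205038=3766647
5. interest=⌊3766647·137/10000⌋=51603; principal=259450-51603=207847; balance=3766647-207847=3558800
6. interest=⌊3558800·137/10000⌋=48755; principal=259450-48755=210695; balance=3558800-210695=3348105
7. interest=⌊3348105·137/10000⌋=45869; principal=259450-45869=213581; balance=3348105-213581=3134524
8. interest=⌊3134524·137/10000⌋=42942; principal=259450-42942=216508; balance=3134524-216508=2918016
9. interest=⌊2918016·137/10000⌋=39976; principal=259450-39976=219474; balance=2918016-219474=2698542
10. interest=⌊2698542·137/10000⌋=36970; principal=259450-36970=222480; balance=2698542-222480=2476062
11. interest=⌊2476062·137/10000⌋=33922; principal=259450-33922=225528; balance=2476062-225528=2250534
12. interest=⌊2250534·137/10000⌋=30832; principal=259450-30832=228618; balance=2250534-228618=2021916
13. interest=⌊2021916·137/10000⌋=27700; principal=259450-27700=231750; balance=2021916-231750=1790166
14. interest=⌊1790166·137/10000⌋=24525; principal=259450-24525=234925; balance=1790166-234925=1555241
15. interest=⌊1555241·137/10000⌋=21306; principal=259450-21306=238144; balance=1555241-238144=1317097
16. interest=⌊1317097·137/10000⌋=18044; principal=259450-18044=241406; balance=1317097-241406=1075691
17. interest=⌊1075691·137/10000⌋=14736; principal=259450-14736=244714; balance=1075691-244714=830977
18. interest=⌊830977·137/10000⌋=11384; principal=259450-11384=248066; balance=830977-248066=582911
19. interest=⌊582911·137/10000⌋=7985; principal=259450-7985=251465; balance=582911-251465=331446
20. interest=⌊331446·137/10000⌋=4540; principal=259450-4540=254910; balance=331446-254910=76536
21. interest=⌊76536·137/10000⌋=1048; principal=min(259450-1048,76536)=76536; balance=76536-76536=0

1 62613 196837 4373486
2 59916 199534 4173952
3 57183 202267 3971685
4 54412 205038 3766647
5 51603 207847 3558800
6 48755 210695 3348105
7 45869 213581 3134524
8 42942 216508 2918016
9 39976 219474 2698542
10 36970 222480 2476062
11 33922 225528 2250534
12 30832 228618 2021916
13 27700 231750 1790166
14 24525 234925 1555241
15 21306 238144 1317097
16 18044 241406 1075691
17 14736 244714 830977
18 11384 248066 582911
19 7985 251465 331446
20 4540 254910 76536
21 1048 76536 0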